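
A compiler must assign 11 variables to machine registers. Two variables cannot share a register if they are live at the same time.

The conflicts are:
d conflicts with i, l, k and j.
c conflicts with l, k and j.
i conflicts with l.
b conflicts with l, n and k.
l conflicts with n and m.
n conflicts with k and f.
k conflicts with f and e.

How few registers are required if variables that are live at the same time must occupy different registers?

d, i, l pairwise conflict, so at least 3 registers are needed.
A valid assignment using 3 registers: d=2, c=2, i=3, b=3, l=1, n=2, k=1, m=2, j=1, f=3, e=2. Each listed conflict is separated.

3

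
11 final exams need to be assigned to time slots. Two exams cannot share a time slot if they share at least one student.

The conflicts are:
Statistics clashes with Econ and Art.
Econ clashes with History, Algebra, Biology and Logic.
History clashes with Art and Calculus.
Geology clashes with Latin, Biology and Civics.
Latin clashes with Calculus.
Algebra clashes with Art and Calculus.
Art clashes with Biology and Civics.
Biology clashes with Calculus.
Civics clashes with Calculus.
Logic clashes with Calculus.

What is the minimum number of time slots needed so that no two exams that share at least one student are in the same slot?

2

Logic and Calculus conflict, so at least 2 time slots are needed.
2 time slots suffice: Statistics=2, Econ=1, History=2, Geology=1, Latin=2, Algebra=2, Art=1, Biology=2, Civics=2, Logic=2, Calculus=1. Every pair that conflicts lands in different time slots.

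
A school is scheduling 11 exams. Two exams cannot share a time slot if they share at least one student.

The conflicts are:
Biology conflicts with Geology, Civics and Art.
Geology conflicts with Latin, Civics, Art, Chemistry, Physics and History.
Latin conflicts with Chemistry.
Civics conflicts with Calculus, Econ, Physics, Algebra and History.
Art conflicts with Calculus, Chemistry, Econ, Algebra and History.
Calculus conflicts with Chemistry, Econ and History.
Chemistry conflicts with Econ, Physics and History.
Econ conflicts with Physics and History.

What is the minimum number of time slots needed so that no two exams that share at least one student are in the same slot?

Art, Calculus, Chemistry, Econ, History all conflict with each other, so at least 5 time slots are needed.
Using 5 time slots: Biology=2, Geology=3, Latin=1, Civics=1, Art=1, Calculus=5, Chemistry=2, Econ=3, Physics=4, Algebra=2, History=4. No two conflicting exams share a time slot.

5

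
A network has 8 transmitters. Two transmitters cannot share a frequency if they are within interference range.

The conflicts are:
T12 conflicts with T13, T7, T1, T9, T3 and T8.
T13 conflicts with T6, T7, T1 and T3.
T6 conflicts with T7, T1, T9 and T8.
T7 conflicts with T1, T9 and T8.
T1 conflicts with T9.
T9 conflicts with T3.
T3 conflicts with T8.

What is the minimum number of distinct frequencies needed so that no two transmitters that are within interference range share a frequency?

T12, T7, T1, T9 all conflict with each other, so at least 4 frequencies are needed.
4 frequencies suffice: T12=1, T13=3, T6=1, T7=2, T1=4, T9=3, T3=2, T8=3. Every pair that conflicts lands in different frequencies.

4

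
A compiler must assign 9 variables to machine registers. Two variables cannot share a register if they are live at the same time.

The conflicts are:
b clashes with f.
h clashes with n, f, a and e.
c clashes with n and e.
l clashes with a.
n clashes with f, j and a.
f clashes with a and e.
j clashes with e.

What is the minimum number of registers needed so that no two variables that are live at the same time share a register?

h, n, f, a all conflict with each other, so at least 4 registers are needed.
Using 4 registers: b=2, h=3, c=1, l=1, n=2, f=1, j=1, a=4, e=2. Each listed conflict is separated.

4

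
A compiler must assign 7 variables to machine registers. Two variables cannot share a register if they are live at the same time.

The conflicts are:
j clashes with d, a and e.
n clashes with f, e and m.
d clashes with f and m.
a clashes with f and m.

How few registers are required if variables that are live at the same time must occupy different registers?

3

The cycle a-f-n-e-j-a has odd length 5, so it cannot be 2-colored; at least 3 registers are needed.
3 registers suffice: register 1 → {n, d, a}; register 2 → {j, f, m}; register 3 → {e}. Each listed conflict is separated.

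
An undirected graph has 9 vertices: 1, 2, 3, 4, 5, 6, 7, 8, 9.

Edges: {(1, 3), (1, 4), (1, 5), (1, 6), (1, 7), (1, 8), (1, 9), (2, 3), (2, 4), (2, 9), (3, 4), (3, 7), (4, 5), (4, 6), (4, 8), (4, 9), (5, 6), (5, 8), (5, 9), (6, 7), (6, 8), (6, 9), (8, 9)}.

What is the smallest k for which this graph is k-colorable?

6

1, 4, 5, 6, 8, 9 form a clique, so at least 6 colors are needed.
A valid assignment using 6 colors: 1=blue, 2=blue, 3=green, 4=red, 5=orange, 6=yellow, 7=red, 8=purple, 9=green. No two adjacent vertices share a color.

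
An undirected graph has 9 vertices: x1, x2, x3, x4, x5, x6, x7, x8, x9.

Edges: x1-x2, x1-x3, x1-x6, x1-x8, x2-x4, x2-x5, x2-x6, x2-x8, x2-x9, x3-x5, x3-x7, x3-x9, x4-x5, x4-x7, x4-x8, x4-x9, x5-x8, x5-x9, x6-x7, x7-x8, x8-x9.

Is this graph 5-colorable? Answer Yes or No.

The chromatic number is 5. x2, x4, x5, x8, x9 are mutually adjacent (a clique of size 5), so at least 5 colors are needed.
5 colors suffice: color 1 → {x3, x6, x8}; color 2 → {x2, x7}; color 3 → {x1, x9}; color 4 → {x5}; color 5 → {x4}.
That is already a proper 5-coloring.

Yes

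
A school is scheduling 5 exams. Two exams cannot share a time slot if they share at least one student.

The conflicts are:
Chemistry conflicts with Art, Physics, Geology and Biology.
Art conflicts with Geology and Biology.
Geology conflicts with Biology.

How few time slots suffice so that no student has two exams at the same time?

4

Chemistry, Art, Geology, Biology all conflict with each other, so at least 4 time slots are needed.
4 time slots suffice: time slot 1 → {Chemistry}; time slot 2 → {Physics, Biology}; time slot 3 → {Geology}; time slot 4 → {Art}. No two conflicting exams share a time slot.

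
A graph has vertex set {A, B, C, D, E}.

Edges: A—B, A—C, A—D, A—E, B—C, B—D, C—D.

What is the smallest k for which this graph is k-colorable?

A, B, C, D form a clique, so at least 4 colors are needed.
One proper 4-coloring: A=1, B=3, C=2, D=4, E=2. Each edge has distinct colors on its endpoints.

4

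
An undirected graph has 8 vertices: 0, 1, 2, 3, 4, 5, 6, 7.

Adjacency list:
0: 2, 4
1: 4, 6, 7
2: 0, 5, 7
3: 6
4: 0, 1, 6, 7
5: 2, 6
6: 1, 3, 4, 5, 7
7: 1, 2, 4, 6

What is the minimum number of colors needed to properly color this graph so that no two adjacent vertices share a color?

4

1, 4, 6, 7 are mutually adjacent (a clique of size 4), so at least 4 colors are needed.
4 colors suffice: color a → {2, 6}; color b → {3, 4, 5}; color c → {0, 7}; color d → {1}. Each edge has distinct colors on its endpoints.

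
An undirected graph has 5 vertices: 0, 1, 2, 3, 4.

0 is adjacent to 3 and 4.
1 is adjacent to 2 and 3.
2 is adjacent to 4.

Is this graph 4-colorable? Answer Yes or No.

The chromatic number is 3. The cycle 3-0-4-2-1-3 has odd length 5, so it cannot be 2-colored; at least 3 colors are needed.
One proper 3-coloring: 0=blue, 1=blue, 2=green, 3=red, 4=red.
Since 4 ≥ 3, a proper 4-coloring certainly exists.

Yes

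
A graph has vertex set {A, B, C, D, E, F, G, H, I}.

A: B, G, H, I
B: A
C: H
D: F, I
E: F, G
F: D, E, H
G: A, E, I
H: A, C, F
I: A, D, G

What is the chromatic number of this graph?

3

A, G, I are pairwise adjacent, so at least 3 colors are needed.
3 colors suffice: A=red, B=blue, C=red, D=green, E=blue, F=red, G=green, H=blue, I=blue. Every edge joins two different colors.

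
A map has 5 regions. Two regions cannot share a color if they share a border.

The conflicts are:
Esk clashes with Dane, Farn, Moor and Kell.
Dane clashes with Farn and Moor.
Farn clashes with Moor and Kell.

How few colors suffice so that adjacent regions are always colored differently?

4

Esk, Dane, Farn, Moor all conflict with each other, so at least 4 colors are needed.
A valid assignment using 4 colors: Esk=1, Dane=3, Farn=2, Moor=4, Kell=3. Each listed conflict is separated.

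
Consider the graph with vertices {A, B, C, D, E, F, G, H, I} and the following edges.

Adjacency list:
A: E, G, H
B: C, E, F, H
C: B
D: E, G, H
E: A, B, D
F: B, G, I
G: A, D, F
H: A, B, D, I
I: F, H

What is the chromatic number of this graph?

The cycle G-F-B-H-A-G has odd length 5, so it cannot be 2-colored; at least 3 colors are needed.
3 colors suffice: color 1 → {C, E, G, H}; color 2 → {A, B, D, I}; color 3 → {F}. Each edge has distinct colors on its endpoints.

3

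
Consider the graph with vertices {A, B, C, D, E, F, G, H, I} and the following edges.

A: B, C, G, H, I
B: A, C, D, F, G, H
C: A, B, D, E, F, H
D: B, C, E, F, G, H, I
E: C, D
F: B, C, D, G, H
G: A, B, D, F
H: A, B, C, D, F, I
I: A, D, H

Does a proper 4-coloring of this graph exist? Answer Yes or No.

B, C, D, F, H form a clique, so at least 5 colors are needed.
So 4 colors are not enough.

No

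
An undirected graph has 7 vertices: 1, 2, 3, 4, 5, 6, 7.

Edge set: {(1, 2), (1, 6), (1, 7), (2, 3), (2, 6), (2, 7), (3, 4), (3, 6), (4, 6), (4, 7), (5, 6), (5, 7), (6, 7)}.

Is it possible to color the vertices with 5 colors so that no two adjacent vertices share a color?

Yes

The chromatic number is 4. 1, 2, 6, 7 are mutually adjacent (a clique of size 4), so at least 4 colors are needed.
A valid assignment using 4 colors: 1=d, 2=c, 3=b, 4=c, 5=c, 6=a, 7=b.
Since 5 ≥ 4, a proper 5-coloring certainly exists.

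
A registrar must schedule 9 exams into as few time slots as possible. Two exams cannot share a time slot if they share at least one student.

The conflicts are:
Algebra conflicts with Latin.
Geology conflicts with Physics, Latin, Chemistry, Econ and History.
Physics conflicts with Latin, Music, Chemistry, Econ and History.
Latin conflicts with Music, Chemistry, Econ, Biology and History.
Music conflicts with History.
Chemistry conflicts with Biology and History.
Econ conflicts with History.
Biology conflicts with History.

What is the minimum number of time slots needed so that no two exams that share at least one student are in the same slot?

Geology, Physics, Latin, Econ, History are mutually in conflict, so at least 5 time slots are needed.
5 time slots suffice: time slot 1 → {Latin}; time slot 2 → {Algebra, History}; time slot 3 → {Physics, Biology}; time slot 4 → {Geology, Music}; time slot 5 → {Chemistry, Econ}. Each listed conflict is separated.

5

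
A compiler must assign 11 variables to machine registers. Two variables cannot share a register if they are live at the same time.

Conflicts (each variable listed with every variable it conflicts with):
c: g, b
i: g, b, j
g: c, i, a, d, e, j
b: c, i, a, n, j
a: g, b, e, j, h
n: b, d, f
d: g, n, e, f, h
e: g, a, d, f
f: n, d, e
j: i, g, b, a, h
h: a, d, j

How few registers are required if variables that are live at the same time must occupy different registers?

3

n, d, f pairwise conflict, so at least 3 registers are needed.
Using 3 registers: c=2, i=2, g=1, b=1, a=2, n=3, d=2, e=3, f=1, j=3, h=1. Each listed conflict is separated.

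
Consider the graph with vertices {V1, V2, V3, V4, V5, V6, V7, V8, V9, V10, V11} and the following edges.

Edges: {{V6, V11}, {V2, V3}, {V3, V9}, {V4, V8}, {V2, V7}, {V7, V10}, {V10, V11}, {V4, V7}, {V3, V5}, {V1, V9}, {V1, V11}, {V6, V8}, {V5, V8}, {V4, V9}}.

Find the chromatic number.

3

The cycle V9-V4-V8-V5-V3-V9 has odd length 5, so it cannot be 2-colored; at least 3 colors are needed.
3 colors suffice: color R → {V7, V8, V9, V11}; color B → {V1, V3, V4, V6, V10}; color G → {V2, V5}. No two adjacent vertices share a color.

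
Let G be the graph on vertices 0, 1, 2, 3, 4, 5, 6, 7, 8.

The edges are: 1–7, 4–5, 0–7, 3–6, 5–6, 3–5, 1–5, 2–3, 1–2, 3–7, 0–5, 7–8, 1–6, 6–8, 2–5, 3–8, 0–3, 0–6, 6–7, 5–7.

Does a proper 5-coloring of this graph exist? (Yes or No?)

The chromatic number is 5. 0, 3, 5, 6, 7 form a clique, so at least 5 colors are needed.
5 colors suffice: color a → {5, 8}; color b → {1, 3, 4}; color c → {2, 7}; color d → {6}; color e → {0}.
That is already a proper 5-coloring.

Yes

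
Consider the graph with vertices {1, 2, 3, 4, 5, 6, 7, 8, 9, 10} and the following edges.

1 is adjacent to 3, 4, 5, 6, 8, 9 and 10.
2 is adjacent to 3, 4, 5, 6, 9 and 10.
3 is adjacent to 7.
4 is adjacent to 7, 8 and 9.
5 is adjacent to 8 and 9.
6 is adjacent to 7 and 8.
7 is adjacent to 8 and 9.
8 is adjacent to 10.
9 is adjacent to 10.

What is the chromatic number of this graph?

2, 5, 9 are mutually adjacent, so at least 3 colors are needed.
A valid assignment using 3 colors: 1=red, 2=red, 3=blue, 4=green, 5=green, 6=green, 7=red, 8=blue, 9=blue, 10=green. Each edge has distinct colors on its endpoints.

3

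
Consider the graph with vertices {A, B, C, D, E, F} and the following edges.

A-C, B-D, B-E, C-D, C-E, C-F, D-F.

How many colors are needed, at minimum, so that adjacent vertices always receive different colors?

3

C, D, F are pairwise adjacent, so at least 3 colors are needed.
3 colors suffice: color red → {B, C}; color blue → {A, D, E}; color green → {F}. Each edge has distinct colors on its endpoints.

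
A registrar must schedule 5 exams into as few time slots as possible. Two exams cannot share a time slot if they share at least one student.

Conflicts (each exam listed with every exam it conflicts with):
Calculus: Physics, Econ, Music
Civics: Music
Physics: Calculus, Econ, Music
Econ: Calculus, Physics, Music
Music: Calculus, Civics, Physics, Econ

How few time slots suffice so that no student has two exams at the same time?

4

Calculus, Physics, Econ, Music all conflict with each other, so at least 4 time slots are needed.
4 time slots suffice: time slot 1 → {Music}; time slot 2 → {Civics, Econ}; time slot 3 → {Calculus}; time slot 4 → {Physics}. Every pair that conflicts lands in different time slots.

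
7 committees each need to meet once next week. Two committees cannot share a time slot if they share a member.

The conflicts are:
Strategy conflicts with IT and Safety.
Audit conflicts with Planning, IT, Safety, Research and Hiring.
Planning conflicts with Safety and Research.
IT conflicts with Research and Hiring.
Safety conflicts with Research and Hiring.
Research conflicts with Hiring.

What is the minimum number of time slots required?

4

Audit, Planning, Safety, Research pairwise conflict, so at least 4 time slots are needed.
4 time slots suffice: Strategy=2, Audit=3, Planning=4, IT=1, Safety=1, Research=2, Hiring=4. Each listed conflict is separated.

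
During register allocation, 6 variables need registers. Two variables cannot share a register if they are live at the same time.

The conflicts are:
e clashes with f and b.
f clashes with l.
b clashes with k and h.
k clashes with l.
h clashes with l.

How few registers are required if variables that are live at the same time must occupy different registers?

The cycle f-l-k-b-e-f has odd length 5, so it cannot be 2-colored; at least 3 registers are needed.
Using 3 registers: e=3, f=2, b=1, k=2, h=2, l=1. Every pair that conflicts lands in different registers.

3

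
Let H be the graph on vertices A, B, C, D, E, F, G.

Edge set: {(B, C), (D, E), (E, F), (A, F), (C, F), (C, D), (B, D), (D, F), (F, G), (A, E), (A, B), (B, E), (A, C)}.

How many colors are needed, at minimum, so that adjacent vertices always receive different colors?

D, E, F are pairwise adjacent, so at least 3 colors are needed.
3 colors suffice: color 1 → {B, F}; color 2 → {C, E, G}; color 3 → {A, D}. Each edge has distinct colors on its endpoints.

3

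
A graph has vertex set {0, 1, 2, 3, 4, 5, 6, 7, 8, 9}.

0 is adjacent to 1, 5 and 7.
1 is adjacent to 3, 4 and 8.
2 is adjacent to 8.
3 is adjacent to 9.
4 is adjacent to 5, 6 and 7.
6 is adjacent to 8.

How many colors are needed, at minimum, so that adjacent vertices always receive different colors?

2 and 8 are adjacent, so at least 2 colors are needed.
2 colors suffice: color red → {1, 2, 5, 6, 7, 9}; color blue → {0, 3, 4, 8}. No two adjacent vertices share a color.

2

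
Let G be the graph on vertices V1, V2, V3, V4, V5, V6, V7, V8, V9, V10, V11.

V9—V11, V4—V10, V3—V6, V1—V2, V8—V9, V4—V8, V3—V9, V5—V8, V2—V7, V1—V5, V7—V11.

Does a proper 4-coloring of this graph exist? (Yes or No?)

Yes

The chromatic number is 3. The cycle V2-V1-V5-V8-V9-V11-V7-V2 has odd length 7, so it cannot be 2-colored; at least 3 colors are needed.
3 colors suffice: color R → {V2, V4, V5, V6, V9}; color B → {V1, V3, V8, V10, V11}; color G → {V7}.
Since 4 ≥ 3, a proper 4-coloring certainly exists.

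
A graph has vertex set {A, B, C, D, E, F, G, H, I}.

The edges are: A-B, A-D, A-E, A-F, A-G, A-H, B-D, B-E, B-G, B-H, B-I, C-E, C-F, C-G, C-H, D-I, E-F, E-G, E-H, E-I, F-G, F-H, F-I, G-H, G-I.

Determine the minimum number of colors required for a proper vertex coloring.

C, E, F, G, H form a clique, so at least 5 colors are needed.
5 colors suffice: A=5, B=4, C=5, D=1, E=1, F=4, G=2, H=3, I=3. Every edge joins two different colors.

5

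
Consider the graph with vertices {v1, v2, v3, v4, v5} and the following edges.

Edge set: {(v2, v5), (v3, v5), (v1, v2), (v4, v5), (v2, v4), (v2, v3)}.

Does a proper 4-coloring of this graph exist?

The chromatic number is 3. v2, v3, v5 form a triangle, so at least 3 colors are needed.
One proper 3-coloring: v1=2, v2=1, v3=3, v4=3, v5=2.
Since 4 ≥ 3, a proper 4-coloring certainly exists.

Yes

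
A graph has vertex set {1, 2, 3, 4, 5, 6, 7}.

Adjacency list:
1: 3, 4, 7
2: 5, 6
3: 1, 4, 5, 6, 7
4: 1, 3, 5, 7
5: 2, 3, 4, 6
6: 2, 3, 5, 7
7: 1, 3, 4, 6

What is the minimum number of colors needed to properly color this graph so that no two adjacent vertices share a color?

4

1, 3, 4, 7 are pairwise adjacent (a clique of size 4), so at least 4 colors are needed.
4 colors suffice: 1=yellow, 2=red, 3=red, 4=blue, 5=green, 6=blue, 7=green. Every edge joins two different colors.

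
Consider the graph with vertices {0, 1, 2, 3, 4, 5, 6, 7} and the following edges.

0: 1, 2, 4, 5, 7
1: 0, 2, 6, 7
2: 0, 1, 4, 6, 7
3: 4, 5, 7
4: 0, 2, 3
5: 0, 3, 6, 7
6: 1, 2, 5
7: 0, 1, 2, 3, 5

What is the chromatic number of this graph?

0, 1, 2, 7 are mutually adjacent (a clique of size 4), so at least 4 colors are needed.
4 colors suffice: color red → {4, 6, 7}; color blue → {2, 5}; color green → {0, 3}; color yellow → {1}. No two adjacent vertices share a color.

4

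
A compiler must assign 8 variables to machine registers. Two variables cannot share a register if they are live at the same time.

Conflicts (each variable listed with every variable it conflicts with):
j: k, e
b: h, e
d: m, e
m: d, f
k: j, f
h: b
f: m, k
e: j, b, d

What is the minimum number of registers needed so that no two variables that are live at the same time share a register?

2

j and e conflict, so at least 2 registers are needed.
A valid assignment using 2 registers: j=2, b=2, d=2, m=1, k=1, h=1, f=2, e=1. Each listed conflict is separated.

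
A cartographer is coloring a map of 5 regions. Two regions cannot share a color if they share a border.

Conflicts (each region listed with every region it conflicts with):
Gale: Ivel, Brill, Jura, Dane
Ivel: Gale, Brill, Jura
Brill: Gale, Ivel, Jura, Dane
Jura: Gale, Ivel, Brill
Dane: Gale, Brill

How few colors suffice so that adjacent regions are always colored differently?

Gale, Ivel, Brill, Jura all conflict with each other, so at least 4 colors are needed.
4 colors suffice: color 1 → {Brill}; color 2 → {Gale}; color 3 → {Ivel, Dane}; color 4 → {Jura}. No two conflicting regions share a color.

4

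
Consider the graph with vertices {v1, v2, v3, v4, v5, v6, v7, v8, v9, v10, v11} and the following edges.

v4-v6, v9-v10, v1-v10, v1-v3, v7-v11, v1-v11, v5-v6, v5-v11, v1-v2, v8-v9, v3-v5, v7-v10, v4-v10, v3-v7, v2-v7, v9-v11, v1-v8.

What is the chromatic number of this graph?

v3 and v5 are adjacent, so at least 2 colors are needed.
2 colors suffice: color 1 → {v1, v4, v5, v7, v9}; color 2 → {v2, v3, v6, v8, v10, v11}. Each edge has distinct colors on its endpoints.

2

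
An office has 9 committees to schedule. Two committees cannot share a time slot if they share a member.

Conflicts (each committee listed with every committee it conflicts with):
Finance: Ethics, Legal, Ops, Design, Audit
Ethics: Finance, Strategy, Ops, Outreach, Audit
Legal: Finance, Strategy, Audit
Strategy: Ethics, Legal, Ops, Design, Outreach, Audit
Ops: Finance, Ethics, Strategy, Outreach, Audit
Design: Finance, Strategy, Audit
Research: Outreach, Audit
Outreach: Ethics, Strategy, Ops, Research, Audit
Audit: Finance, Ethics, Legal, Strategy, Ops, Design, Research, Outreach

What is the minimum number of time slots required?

5

Ethics, Strategy, Ops, Outreach, Audit pairwise conflict, so at least 5 time slots are needed.
5 time slots suffice: time slot 1 → {Audit}; time slot 2 → {Finance, Strategy, Research}; time slot 3 → {Legal, Design, Outreach}; time slot 4 → {Ops}; time slot 5 → {Ethics}. Every pair that conflicts lands in different time slots.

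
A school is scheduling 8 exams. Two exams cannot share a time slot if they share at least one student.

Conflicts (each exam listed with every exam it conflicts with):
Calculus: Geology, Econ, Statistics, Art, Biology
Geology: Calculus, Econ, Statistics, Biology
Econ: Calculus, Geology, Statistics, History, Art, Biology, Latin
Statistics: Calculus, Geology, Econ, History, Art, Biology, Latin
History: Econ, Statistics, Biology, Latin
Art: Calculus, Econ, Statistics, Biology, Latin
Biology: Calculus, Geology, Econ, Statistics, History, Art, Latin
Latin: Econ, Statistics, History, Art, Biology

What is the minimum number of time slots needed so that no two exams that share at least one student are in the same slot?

Calculus, Geology, Econ, Statistics, Biology pairwise conflict, so at least 5 time slots are needed.
5 time slots suffice: time slot 1 → {Econ}; time slot 2 → {Biology}; time slot 3 → {Statistics}; time slot 4 → {Geology, History, Art}; time slot 5 → {Calculus, Latin}. Every pair that conflicts lands in different time slots.

5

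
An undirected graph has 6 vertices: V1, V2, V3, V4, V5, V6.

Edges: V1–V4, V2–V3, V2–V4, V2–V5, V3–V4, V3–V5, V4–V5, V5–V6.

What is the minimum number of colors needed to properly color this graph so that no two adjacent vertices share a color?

V2, V3, V4, V5 are pairwise adjacent (a clique of size 4), so at least 4 colors are needed.
4 colors suffice: color 1 → {V1, V5}; color 2 → {V4, V6}; color 3 → {V2}; color 4 → {V3}. No two adjacent vertices share a color.

4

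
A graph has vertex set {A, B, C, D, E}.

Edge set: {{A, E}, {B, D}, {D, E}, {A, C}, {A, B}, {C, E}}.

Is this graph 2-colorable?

No

A, C, E are pairwise adjacent, so at least 3 colors are needed.
So 2 colors are not enough.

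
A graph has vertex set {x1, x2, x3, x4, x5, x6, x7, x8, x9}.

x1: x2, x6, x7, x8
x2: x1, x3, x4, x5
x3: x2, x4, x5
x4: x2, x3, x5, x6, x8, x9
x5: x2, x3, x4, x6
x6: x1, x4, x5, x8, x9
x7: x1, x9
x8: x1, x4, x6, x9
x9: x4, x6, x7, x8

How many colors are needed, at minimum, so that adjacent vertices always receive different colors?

x4, x6, x8, x9 are mutually adjacent (a clique of size 4), so at least 4 colors are needed.
4 colors suffice: color 1 → {x1, x4}; color 2 → {x2, x6, x7}; color 3 → {x5, x9}; color 4 → {x3, x8}. Each edge has distinct colors on its endpoints.

4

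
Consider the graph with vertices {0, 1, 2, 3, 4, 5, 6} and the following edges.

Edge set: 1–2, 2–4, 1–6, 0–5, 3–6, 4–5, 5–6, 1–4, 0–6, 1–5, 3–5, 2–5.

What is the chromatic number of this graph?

1, 2, 4, 5 are mutually adjacent (a clique of size 4), so at least 4 colors are needed.
A valid assignment using 4 colors: 0=blue, 1=blue, 2=yellow, 3=blue, 4=green, 5=red, 6=green. Every edge joins two different colors.

4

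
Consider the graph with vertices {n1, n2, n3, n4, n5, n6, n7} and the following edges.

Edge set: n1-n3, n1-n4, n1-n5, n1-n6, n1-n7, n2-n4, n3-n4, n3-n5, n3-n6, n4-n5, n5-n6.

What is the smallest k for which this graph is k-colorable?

n1, n3, n4, n5 are pairwise adjacent (a clique of size 4), so at least 4 colors are needed.
4 colors suffice: color 1 → {n1, n2}; color 2 → {n4, n6, n7}; color 3 → {n5}; color 4 → {n3}. No two adjacent vertices share a color.

4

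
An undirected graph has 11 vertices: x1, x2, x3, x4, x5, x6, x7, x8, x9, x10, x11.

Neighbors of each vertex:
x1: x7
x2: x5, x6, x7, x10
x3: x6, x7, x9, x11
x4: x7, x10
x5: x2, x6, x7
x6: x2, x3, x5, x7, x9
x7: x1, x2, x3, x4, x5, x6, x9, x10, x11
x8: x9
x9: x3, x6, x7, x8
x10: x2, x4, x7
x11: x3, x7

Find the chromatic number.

4

x3, x6, x7, x9 are mutually adjacent (a clique of size 4), so at least 4 colors are needed.
A valid assignment using 4 colors: x1=2, x2=3, x3=3, x4=3, x5=4, x6=2, x7=1, x8=1, x9=4, x10=2, x11=2. Every edge joins two different colors.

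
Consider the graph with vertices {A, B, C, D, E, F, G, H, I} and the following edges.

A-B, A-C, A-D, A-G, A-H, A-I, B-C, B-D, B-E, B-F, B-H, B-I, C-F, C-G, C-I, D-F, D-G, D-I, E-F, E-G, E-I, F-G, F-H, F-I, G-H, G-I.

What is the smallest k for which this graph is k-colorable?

4

A, C, G, I are pairwise adjacent (a clique of size 4), so at least 4 colors are needed.
4 colors suffice: A=3, B=1, C=4, D=4, E=4, F=3, G=1, H=2, I=2. Each edge has distinct colors on its endpoints.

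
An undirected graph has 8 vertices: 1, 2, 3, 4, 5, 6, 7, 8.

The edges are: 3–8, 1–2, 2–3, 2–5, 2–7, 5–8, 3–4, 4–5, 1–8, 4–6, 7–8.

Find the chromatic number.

2

2 and 7 are adjacent, so at least 2 colors are needed.
A valid assignment using 2 colors: 1=b, 2=a, 3=b, 4=a, 5=b, 6=b, 7=b, 8=a. No two adjacent vertices share a color.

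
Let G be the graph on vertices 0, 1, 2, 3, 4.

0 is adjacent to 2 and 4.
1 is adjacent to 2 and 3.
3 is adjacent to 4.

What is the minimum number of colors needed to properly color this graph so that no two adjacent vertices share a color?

The cycle 3-4-0-2-1-3 has odd length 5, so it cannot be 2-colored; at least 3 colors are needed.
3 colors suffice: color red → {0, 1}; color blue → {2, 4}; color green → {3}. Each edge has distinct colors on its endpoints.

3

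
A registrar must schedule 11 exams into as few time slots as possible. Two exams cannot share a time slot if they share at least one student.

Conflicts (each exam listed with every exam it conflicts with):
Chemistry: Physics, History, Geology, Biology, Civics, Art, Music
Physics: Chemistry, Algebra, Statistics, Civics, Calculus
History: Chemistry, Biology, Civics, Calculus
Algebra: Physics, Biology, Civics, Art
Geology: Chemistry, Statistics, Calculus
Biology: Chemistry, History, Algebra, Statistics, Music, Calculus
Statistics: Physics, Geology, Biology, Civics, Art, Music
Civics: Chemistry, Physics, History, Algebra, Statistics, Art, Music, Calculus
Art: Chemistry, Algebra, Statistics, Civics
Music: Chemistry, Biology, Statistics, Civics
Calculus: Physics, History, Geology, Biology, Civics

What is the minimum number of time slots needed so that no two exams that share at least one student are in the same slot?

History, Civics, Calculus pairwise conflict, so at least 3 time slots are needed.
3 time slots suffice: time slot 1 → {Geology, Biology, Civics}; time slot 2 → {Chemistry, Algebra, Statistics, Calculus}; time slot 3 → {Physics, History, Art, Music}. Each listed conflict is separated.

3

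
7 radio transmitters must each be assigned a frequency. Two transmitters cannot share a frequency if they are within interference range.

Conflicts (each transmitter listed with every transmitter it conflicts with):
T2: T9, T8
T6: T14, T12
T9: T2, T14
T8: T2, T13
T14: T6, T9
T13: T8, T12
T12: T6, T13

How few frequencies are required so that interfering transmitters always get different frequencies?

3

The cycle T12-T13-T8-T2-T9-T14-T6-T12 has odd length 7, so it cannot be 2-colored; at least 3 frequencies are needed.
3 frequencies suffice: T2=1, T6=2, T9=2, T8=2, T14=1, T13=3, T12=1. Every pair that conflicts lands in different frequencies.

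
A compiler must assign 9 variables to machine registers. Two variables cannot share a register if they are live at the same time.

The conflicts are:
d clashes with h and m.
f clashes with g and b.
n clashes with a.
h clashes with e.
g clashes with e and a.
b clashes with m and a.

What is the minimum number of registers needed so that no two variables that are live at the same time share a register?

The cycle a-b-m-d-h-e-g-a has odd length 7, so it cannot be 2-colored; at least 3 registers are needed.
3 registers suffice: d=1, f=1, n=2, h=2, g=2, b=2, e=1, m=3, a=1. Each listed conflict is separated.

3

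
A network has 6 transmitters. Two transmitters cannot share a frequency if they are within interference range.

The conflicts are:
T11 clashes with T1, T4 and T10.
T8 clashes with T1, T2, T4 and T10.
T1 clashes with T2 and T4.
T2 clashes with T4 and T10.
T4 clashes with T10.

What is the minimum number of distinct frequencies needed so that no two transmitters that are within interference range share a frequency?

4

T8, T1, T2, T4 are mutually in conflict, so at least 4 frequencies are needed.
4 frequencies suffice: frequency 1 → {T4}; frequency 2 → {T1, T10}; frequency 3 → {T11, T8}; frequency 4 → {T2}. No two conflicting transmitters share a frequency.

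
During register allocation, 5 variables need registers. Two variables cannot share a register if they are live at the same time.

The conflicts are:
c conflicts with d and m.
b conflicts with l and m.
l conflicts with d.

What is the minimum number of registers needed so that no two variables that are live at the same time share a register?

The cycle b-m-c-d-l-b has odd length 5, so it cannot be 2-colored; at least 3 registers are needed.
3 registers suffice: register 1 → {c, b}; register 2 → {d, m}; register 3 → {l}. Every pair that conflicts lands in different registers.

3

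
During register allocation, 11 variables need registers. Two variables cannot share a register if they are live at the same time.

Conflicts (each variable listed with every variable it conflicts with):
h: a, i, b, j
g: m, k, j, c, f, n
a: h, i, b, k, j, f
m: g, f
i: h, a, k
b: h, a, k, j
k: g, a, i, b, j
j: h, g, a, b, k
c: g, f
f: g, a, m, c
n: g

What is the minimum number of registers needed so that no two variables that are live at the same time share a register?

a, b, k, j all conflict with each other, so at least 4 registers are needed.
Using 4 registers: h=2, g=1, a=1, m=3, i=3, b=4, k=2, j=3, c=3, f=2, n=2. No two conflicting variables share a register.

4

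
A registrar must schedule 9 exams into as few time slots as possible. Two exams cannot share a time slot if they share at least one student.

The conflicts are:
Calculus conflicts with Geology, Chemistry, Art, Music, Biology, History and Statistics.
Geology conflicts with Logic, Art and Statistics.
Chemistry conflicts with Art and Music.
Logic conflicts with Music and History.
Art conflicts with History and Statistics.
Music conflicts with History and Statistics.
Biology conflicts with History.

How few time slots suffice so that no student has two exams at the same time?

4

Calculus, Geology, Art, Statistics are mutually in conflict, so at least 4 time slots are needed.
A valid assignment using 4 time slots: Calculus=1, Geology=2, Chemistry=2, Logic=1, Art=3, Music=3, Biology=3, History=2, Statistics=4. Every pair that conflicts lands in different time slots.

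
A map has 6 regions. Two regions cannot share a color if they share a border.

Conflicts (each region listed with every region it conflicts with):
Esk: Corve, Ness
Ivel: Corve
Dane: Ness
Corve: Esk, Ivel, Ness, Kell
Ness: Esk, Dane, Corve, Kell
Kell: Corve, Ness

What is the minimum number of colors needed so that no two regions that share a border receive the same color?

3

Esk, Corve, Ness all conflict with each other, so at least 3 colors are needed.
3 colors suffice: color 1 → {Dane, Corve}; color 2 → {Ivel, Ness}; color 3 → {Esk, Kell}. No two conflicting regions share a color.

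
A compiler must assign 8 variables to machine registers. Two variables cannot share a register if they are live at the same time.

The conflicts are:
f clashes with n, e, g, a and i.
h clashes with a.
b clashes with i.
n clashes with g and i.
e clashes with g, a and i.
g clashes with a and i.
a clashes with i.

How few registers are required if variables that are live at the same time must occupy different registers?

f, e, g, a, i are mutually in conflict, so at least 5 registers are needed.
Using 5 registers: f=2, h=1, b=2, n=4, e=5, g=3, a=4, i=1. Each listed conflict is separated.

5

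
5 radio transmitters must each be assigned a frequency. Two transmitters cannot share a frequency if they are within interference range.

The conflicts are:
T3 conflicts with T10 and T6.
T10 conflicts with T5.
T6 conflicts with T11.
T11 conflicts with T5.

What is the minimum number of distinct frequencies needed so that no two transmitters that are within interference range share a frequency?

3

The cycle T6-T11-T5-T10-T3-T6 has odd length 5, so it cannot be 2-colored; at least 3 frequencies are needed.
3 frequencies suffice: frequency 1 → {T6, T5}; frequency 2 → {T3, T11}; frequency 3 → {T10}. No two conflicting transmitters share a frequency.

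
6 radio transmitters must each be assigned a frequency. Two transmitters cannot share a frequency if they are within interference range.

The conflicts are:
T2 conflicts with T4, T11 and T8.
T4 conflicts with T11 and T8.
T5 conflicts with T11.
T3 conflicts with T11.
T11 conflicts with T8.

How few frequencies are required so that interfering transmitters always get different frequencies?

4

T2, T4, T11, T8 pairwise conflict, so at least 4 frequencies are needed.
Using 4 frequencies: T2=4, T4=3, T5=2, T3=2, T11=1, T8=2. No two conflicting transmitters share a frequency.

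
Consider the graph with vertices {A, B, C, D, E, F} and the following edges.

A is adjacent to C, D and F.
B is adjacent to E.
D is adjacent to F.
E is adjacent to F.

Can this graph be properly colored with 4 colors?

Yes

The chromatic number is 3. A, D, F are mutually adjacent, so at least 3 colors are needed.
3 colors suffice: color red → {B, C, F}; color blue → {A, E}; color green → {D}.
Since 4 ≥ 3, a proper 4-coloring certainly exists.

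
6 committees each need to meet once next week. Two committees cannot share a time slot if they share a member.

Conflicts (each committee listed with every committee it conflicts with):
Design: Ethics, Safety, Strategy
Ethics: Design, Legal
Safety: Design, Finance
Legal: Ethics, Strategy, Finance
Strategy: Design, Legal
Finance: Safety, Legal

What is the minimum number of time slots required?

3

The cycle Finance-Legal-Ethics-Design-Safety-Finance has odd length 5, so it cannot be 2-colored; at least 3 time slots are needed.
3 time slots suffice: Design=1, Ethics=2, Safety=2, Legal=1, Strategy=2, Finance=3. Each listed conflict is separated.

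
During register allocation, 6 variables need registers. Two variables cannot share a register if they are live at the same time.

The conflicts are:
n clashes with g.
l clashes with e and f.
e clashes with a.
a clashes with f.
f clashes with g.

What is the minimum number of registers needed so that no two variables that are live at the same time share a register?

2

e and a conflict, so at least 2 registers are needed.
2 registers suffice: register 1 → {n, e, f}; register 2 → {l, a, g}. Each listed conflict is separated.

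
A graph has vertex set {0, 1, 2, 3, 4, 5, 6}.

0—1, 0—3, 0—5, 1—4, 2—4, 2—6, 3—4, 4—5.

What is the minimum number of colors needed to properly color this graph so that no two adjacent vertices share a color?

0 and 5 are adjacent, so at least 2 colors are needed.
2 colors suffice: color a → {0, 4, 6}; color b → {1, 2, 3, 5}. No two adjacent vertices share a color.

2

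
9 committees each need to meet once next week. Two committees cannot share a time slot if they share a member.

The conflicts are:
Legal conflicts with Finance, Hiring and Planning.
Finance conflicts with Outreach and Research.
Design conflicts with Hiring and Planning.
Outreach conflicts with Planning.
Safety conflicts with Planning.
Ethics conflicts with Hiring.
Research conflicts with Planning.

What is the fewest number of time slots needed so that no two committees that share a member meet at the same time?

2

Outreach and Planning conflict, so at least 2 time slots are needed.
2 time slots suffice: time slot 1 → {Finance, Hiring, Planning}; time slot 2 → {Legal, Design, Outreach, Safety, Ethics, Research}. Each listed conflict is separated.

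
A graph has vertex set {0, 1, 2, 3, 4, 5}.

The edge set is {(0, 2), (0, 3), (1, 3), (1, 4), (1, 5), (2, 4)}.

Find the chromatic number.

The cycle 2-4-1-3-0-2 has odd length 5, so it cannot be 2-colored; at least 3 colors are needed.
One proper 3-coloring: 0=blue, 1=red, 2=red, 3=green, 4=blue, 5=blue. No two adjacent vertices share a color.

3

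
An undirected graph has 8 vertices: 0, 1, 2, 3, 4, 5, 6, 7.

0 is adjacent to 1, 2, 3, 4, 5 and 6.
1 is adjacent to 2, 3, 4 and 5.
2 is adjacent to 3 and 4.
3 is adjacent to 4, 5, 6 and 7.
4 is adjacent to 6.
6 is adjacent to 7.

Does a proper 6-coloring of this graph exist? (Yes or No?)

Yes

The chromatic number is 5. 0, 1, 2, 3, 4 form a clique, so at least 5 colors are needed.
5 colors suffice: color red → {3}; color blue → {0, 7}; color green → {1, 6}; color yellow → {4, 5}; color purple → {2}.
Since 6 ≥ 5, a proper 6-coloring certainly exists.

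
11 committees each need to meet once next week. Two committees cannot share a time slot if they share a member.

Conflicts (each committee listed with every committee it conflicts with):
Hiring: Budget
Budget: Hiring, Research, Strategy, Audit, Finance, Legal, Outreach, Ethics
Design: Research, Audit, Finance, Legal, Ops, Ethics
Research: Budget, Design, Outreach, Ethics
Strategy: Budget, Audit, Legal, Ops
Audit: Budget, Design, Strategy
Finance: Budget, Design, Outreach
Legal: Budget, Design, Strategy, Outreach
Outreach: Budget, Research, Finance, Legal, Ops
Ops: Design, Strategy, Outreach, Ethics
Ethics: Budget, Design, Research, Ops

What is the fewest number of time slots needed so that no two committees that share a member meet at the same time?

3

Budget, Finance, Outreach are mutually in conflict, so at least 3 time slots are needed.
A valid assignment using 3 time slots: Hiring=2, Budget=1, Design=1, Research=3, Strategy=2, Audit=3, Finance=3, Legal=3, Outreach=2, Ops=3, Ethics=2. Every pair that conflicts lands in different time slots.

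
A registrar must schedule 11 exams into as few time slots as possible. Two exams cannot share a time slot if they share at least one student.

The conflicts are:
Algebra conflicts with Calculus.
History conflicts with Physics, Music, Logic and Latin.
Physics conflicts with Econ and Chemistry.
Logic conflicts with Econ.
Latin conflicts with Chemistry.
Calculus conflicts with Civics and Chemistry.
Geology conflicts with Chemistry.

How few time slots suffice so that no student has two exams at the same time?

History and Physics conflict, so at least 2 time slots are needed.
A valid assignment using 2 time slots: Algebra=1, History=1, Physics=2, Music=2, Logic=2, Latin=2, Calculus=2, Civics=1, Geology=2, Econ=1, Chemistry=1. Every pair that conflicts lands in different time slots.

2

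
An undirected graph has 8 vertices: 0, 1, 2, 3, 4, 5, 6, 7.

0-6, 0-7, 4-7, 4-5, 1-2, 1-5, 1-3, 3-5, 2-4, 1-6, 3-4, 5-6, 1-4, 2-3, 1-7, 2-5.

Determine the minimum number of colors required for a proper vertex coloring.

1, 2, 3, 4, 5 are mutually adjacent (a clique of size 5), so at least 5 colors are needed.
5 colors suffice: color a → {0, 1}; color b → {4, 6}; color c → {5, 7}; color d → {3}; color e → {2}. Each edge has distinct colors on its endpoints.

5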